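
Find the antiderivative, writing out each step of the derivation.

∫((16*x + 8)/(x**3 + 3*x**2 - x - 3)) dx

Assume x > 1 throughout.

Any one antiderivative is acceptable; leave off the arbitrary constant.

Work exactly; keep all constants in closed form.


Step 1. Decompose ∫((16*x + 8)/(x**3 + 3*x**2 - x - 3)) dx by partial fractions, (16*x + 8)/(x**3 + 3*x**2 - x - 3) = -5/(x + 3) + 2/(x + 1) + 3/(x - 1): now ∫(3/(x - 1)) dx + ∫(2/(x + 1)) dx + ∫(-5/(x + 3)) dx.
Step 2. Evaluate the standard form [assuming x > -1]: now 2*log(x + 1) + ∫(3/(x - 1)) dx + ∫(-5/(x + 3)) dx.
Step 3. Evaluate the standard form [assuming x > -3]: now 2*log(x + 1) - 5*log(x + 3) + ∫(3/(x - 1)) dx.
Step 4. Evaluate the standard form [assuming x > 1]: now 3*log(x - 1) + 2*log(x + 1) - 5*log(x + 3).
Answer: 3*log(x - 1) + 2*log(x + 1) - 5*log(x + 3).


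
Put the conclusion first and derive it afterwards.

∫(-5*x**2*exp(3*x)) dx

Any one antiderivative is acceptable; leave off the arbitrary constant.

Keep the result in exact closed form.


The answer is -5*x**2*exp(3*x)/3 + 10*x*exp(3*x)/9 - 10*exp(3*x)/27.
Step 1. Integrate ∫(-5*x**2*exp(3*x)) dx by parts with u = x**2, dv = (-5*exp(3*x)) dx, so v = -5*exp(3*x)/3: now -5*x**2*exp(3*x)/3 + ∫(10*x*exp(3*x)/3) dx.
Step 2. Integrate ∫(10*x*exp(3*x)/3) dx by parts with u = x, dv = (10*exp(3*x)/3) dx, so v = 10*exp(3*x)/9: now -5*x**2*exp(3*x)/3 + 10*x*exp(3*x)/9 + ∫(-10*exp(3*x)/9) dx.
Step 3. Evaluate the standard form: now -5*x**2*exp(3*x)/3 + 10*x*exp(3*x)/9 - 10*exp(3*x)/27.
Answer: -5*x**2*exp(3*x)/3 + 10*x*exp(3*x)/9 - 10*exp(3*x)/27.


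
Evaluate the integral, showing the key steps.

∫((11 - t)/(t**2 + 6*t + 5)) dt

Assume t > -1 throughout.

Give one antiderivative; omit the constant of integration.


Step 1. Decompose ∫((11 - t)/(t**2 + 6*t + 5)) dt by partial fractions, (11 - t)/(t**2 + 6*t + 5) = -4/(t + 5) + 3/(t + 1): now ∫(3/(t + 1)) dt + ∫(-4/(t + 5)) dt.
Step 2. Evaluate the standard form [assuming t > -1]: now 3*log(t + 1) + ∫(-4/(t + 5)) dt.
Step 3. Evaluate the standard form [assuming t > -5]: now 3*log(t + 1) - 4*log(t + 5).
Answer: 3*log(t + 1) - 4*log(t + 5).


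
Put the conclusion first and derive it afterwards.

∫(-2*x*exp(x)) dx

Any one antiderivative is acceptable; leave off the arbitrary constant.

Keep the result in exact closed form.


The answer is -2*x*exp(x) + 2*exp(x).
Step 1. Integrate ∫(-2*x*exp(x)) dx by parts with u = x, dv = (-2*exp(x)) dx, so v = -2*exp(x): now -2*x*exp(x) + ∫(2*exp(x)) dx.
Step 2. Evaluate the standard form: now -2*x*exp(x) + 2*exp(x).
Answer: -2*x*exp(x) + 2*exp(x).


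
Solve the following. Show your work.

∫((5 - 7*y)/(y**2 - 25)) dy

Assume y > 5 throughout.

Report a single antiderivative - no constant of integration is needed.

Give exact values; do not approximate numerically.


Step 1. Decompose ∫((5 - 7*y)/(y**2 - 25)) dy by partial fractions, (5 - 7*y)/(y**2 - 25) = -4/(y + 5) - 3/(y - 5): now ∫(-3/(y - 5)) dy + ∫(-4/(y + 5)) dy.
Step 2. Evaluate the standard form [assuming y > 5]: now -3*log(y - 5) + ∫(-4/(y + 5)) dy.
Step 3. Evaluate the standard form [assuming y > -5]: now -3*log(y - 5) - 4*log(y + 5).
Answer: -3*log(y - 5) - 4*log(y + 5).


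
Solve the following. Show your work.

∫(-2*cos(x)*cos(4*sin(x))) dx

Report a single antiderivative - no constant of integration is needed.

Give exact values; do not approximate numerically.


Step 1. Substitute u = sin(x), turning ∫(-2*cos(x)*cos(4*sin(x))) dx into ∫(-2*cos(4*u)) du: now ∫(-2*cos(4*u)) du.
Step 2. Evaluate the standard form: now -sin(4*u)/2.
Step 3. Substitute back u = sin(x): now -sin(4*sin(x))/2.
Answer: -sin(4*sin(x))/2.


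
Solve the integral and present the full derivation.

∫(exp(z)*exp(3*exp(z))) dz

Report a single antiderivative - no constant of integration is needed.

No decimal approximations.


Step 1. Substitute u = exp(z), turning ∫(exp(z)*exp(3*exp(z))) dz into ∫(exp(3*u)) du: now ∫(exp(3*u)) du.
Step 2. Evaluate the standard form: now exp(3*u)/3.
Step 3. Substitute back u = exp(z): now exp(3*exp(z))/3.
Answer: exp(3*exp(z))/3.


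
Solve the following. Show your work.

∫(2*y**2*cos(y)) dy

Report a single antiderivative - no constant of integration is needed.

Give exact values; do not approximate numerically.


Step 1. Integrate ∫(2*y**2*cos(y)) dy by parts with u = y**2, dv = (2*cos(y)) dy, so v = 2*sin(y): now 2*y**2*sin(y) + ∫(-4*y*sin(y)) dy.
Step 2. Integrate ∫(-4*y*sin(y)) dy by parts with u = y, dv = (-4*sin(y)) dy, so v = 4*cos(y): now 2*y**2*sin(y) + 4*y*cos(y) + ∫(-4*cos(y)) dy.
Step 3. Evaluate the standard form: now 2*y**2*sin(y) + 4*y*cos(y) - 4*sin(y).
Answer: 2*y**2*sin(y) + 4*y*cos(y) - 4*sin(y).


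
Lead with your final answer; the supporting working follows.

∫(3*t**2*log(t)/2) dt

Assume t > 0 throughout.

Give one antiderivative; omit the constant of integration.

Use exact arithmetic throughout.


The answer is t**3*log(t)/2 - t**3/6.
Step 1. Integrate ∫(3*t**2*log(t)/2) dt by parts with u = log(t), dv = (3*t**2/2) dt, so v = t**3/2 [assuming t > 0]: now t**3*log(t)/2 + ∫(-t**2/2) dt.
Step 2. Evaluate the standard form: now t**3*log(t)/2 - t**3/6.
Answer: t**3*log(t)/2 - t**3/6.


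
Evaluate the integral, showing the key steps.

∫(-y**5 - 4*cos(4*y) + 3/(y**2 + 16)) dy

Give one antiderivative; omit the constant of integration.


Step 1. Rewrite: now ∫(-y**5) dy + ∫(3/(y**2 + 16)) dy + ∫(-4*cos(4*y)) dy.
Step 2. Evaluate the standard form: now -y**6/6 + ∫(3/(y**2 + 16)) dy + ∫(-4*cos(4*y)) dy.
Step 3. Evaluate the standard form: now -y**6/6 - sin(4*y) + ∫(3/(y**2 + 16)) dy.
Step 4. Evaluate the standard form: now -y**6/6 - sin(4*y) + 3*atan(y/4)/4.
Answer: -y**6/6 - sin(4*y) + 3*atan(y/4)/4.


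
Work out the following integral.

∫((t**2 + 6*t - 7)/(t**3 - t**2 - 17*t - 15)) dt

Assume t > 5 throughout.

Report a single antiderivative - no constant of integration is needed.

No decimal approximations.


Answer: log(t - 5) + log(t + 1) - log(t + 3).


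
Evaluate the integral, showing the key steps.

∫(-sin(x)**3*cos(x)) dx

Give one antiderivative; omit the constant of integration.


Step 1. Substitute u = sin(x), turning ∫(-sin(x)**3*cos(x)) dx into ∫(-u**3) du: now ∫(-u**3) du.
Step 2. Evaluate the standard form: now -u**4/4.
Step 3. Substitute back u = sin(x): now -sin(x)**4/4.
Answer: -sin(x)**4/4.


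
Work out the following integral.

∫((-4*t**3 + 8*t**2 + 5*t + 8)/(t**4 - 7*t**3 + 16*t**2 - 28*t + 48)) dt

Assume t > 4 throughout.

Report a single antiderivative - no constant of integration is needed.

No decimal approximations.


Answer: -5*log(t - 4) + log(t - 3) - 3*atan(t/2)/2.


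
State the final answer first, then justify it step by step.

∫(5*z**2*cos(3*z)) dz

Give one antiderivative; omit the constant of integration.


The answer is 5*z**2*sin(3*z)/3 + 10*z*cos(3*z)/9 - 10*sin(3*z)/27.
Step 1. Integrate ∫(5*z**2*cos(3*z)) dz by parts with u = z**2, dv = (5*cos(3*z)) dz, so v = 5*sin(3*z)/3: now 5*z**2*sin(3*z)/3 + ∫(-10*z*sin(3*z)/3) dz.
Step 2. Integrate ∫(-10*z*sin(3*z)/3) dz by parts with u = z, dv = (-10*sin(3*z)/3) dz, so v = 10*cos(3*z)/9: now 5*z**2*sin(3*z)/3 + 10*z*cos(3*z)/9 + ∫(-10*cos(3*z)/9) dz.
Step 3. Evaluate the standard form: now 5*z**2*sin(3*z)/3 + 10*z*cos(3*z)/9 - 10*sin(3*z)/27.
Answer: 5*z**2*sin(3*z)/3 + 10*z*cos(3*z)/9 - 10*sin(3*z)/27.


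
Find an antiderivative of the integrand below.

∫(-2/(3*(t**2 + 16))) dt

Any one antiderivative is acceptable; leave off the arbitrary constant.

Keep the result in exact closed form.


Answer: -atan(t/4)/6.


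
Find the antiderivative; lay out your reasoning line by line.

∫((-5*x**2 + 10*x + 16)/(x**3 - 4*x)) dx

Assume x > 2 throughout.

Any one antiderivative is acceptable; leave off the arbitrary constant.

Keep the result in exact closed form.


Step 1. Decompose ∫((-5*x**2 + 10*x + 16)/(x**3 - 4*x)) dx by partial fractions, (-5*x**2 + 10*x + 16)/(x**3 - 4*x) = -3/(x + 2) + 2/(x - 2) - 4/x: now ∫(-4/x) dx + ∫(2/(x - 2)) dx + ∫(-3/(x + 2)) dx.
Step 2. Evaluate the standard form [assuming x > 0]: now -4*log(x) + ∫(2/(x - 2)) dx + ∫(-3/(x + 2)) dx.
Step 3. Evaluate the standard form [assuming x > 2]: now -4*log(x) + 2*log(x - 2) + ∫(-3/(x + 2)) dx.
Step 4. Evaluate the standard form [assuming x > -2]: now -4*log(x) + 2*log(x - 2) - 3*log(x + 2).
Answer: -4*log(x) + 2*log(x - 2) - 3*log(x + 2).


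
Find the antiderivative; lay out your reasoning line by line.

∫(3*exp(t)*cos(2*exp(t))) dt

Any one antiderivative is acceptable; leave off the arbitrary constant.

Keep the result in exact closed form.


Step 1. Substitute u = exp(t), turning ∫(3*exp(t)*cos(2*exp(t))) dt into ∫(3*cos(2*u)) du: now ∫(3*cos(2*u)) du.
Step 2. Evaluate the standard form: now 3*sin(2*u)/2.
Step 3. Substitute back u = exp(t): now 3*sin(2*exp(t))/2.
Answer: 3*sin(2*exp(t))/2.


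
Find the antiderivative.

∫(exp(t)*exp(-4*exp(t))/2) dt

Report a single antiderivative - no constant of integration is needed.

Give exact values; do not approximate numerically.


Answer: -exp(-4*exp(t))/8.


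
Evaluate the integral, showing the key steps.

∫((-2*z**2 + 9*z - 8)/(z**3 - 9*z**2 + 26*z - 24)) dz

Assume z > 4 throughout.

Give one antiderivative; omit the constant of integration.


Step 1. Decompose ∫((-2*z**2 + 9*z - 8)/(z**3 - 9*z**2 + 26*z - 24)) dz by partial fractions, (-2*z**2 + 9*z - 8)/(z**3 - 9*z**2 + 26*z - 24) = 1/(z - 2) - 1/(z - 3) - 2/(z - 4): now ∫(-2/(z - 4)) dz + ∫(-1/(z - 3)) dz + ∫(1/(z - 2)) dz.
Step 2. Evaluate the standard form [assuming z > 3]: now -log(z - 3) + ∫(-2/(z - 4)) dz + ∫(1/(z - 2)) dz.
Step 3. Evaluate the standard form [assuming z > 2]: now -log(z - 3) + log(z - 2) + ∫(-2/(z - 4)) dz.
Step 4. Evaluate the standard form [assuming z > 4]: now -2*log(z - 4) - log(z - 3) + log(z - 2).
Answer: -2*log(z - 4) - log(z - 3) + log(z - 2).


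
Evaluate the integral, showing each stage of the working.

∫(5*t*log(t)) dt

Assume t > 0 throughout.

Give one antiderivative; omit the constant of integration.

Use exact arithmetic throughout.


Step 1. Integrate ∫(5*t*log(t)) dt by parts with u = log(t), dv = (5*t) dt, so v = 5*t**2/2 [assuming t > 0]: now 5*t**2*log(t)/2 + ∫(-5*t/2) dt.
Step 2. Evaluate the standard form: now 5*t**2*log(t)/2 - 5*t**2/4.
Answer: 5*t**2*log(t)/2 - 5*t**2/4.


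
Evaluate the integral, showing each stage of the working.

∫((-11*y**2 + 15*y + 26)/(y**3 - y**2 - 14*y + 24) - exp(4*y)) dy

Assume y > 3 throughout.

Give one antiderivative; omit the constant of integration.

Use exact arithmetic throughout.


Step 1. Rewrite: now ∫((-11*y**2 + 15*y + 26)/(y**3 - y**2 - 14*y + 24)) dy + ∫(-exp(4*y)) dy.
Step 2. Evaluate the standard form: now -exp(4*y)/4 + ∫((-11*y**2 + 15*y + 26)/(y**3 - y**2 - 14*y + 24)) dy.
Step 3. Decompose ∫((-11*y**2 + 15*y + 26)/(y**3 - y**2 - 14*y + 24)) dy by partial fractions, (-11*y**2 + 15*y + 26)/(y**3 - y**2 - 14*y + 24) = -5/(y + 4) - 2/(y - 2) - 4/(y - 3): now -exp(4*y)/4 + ∫(-4/(y - 3)) dy + ∫(-2/(y - 2)) dy + ∫(-5/(y + 4)) dy.
Step 4. Evaluate the standard form [assuming y > 2]: now -exp(4*y)/4 - 2*log(y - 2) + ∫(-4/(y - 3)) dy + ∫(-5/(y + 4)) dy.
Step 5. Evaluate the standard form [assuming y > -4]: now -exp(4*y)/4 - 2*log(y - 2) - 5*log(y + 4) + ∫(-4/(y - 3)) dy.
Step 6. Evaluate the standard form [assuming y > 3]: now -exp(4*y)/4 - 4*log(y - 3) - 2*log(y - 2) - 5*log(y + 4).
Answer: -exp(4*y)/4 - 4*log(y - 3) - 2*log(y - 2) - 5*log(y + 4).


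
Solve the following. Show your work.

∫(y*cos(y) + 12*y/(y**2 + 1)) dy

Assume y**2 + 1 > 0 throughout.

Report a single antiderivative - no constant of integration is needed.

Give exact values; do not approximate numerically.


Step 1. Rewrite: now ∫(12*y/(y**2 + 1)) dy + ∫(y*cos(y)) dy.
Step 2. Substitute u = y**2 + 1, turning ∫(12*y/(y**2 + 1)) dy into ∫(6/u) du: now ∫(6/u) du + ∫(y*cos(y)) dy.
Step 3. Evaluate the standard form [assuming u > 0]: now 6*log(u) + ∫(y*cos(y)) dy.
Step 4. Substitute back u = y**2 + 1: now 6*log(y**2 + 1) + ∫(y*cos(y)) dy.
Step 5. Integrate ∫(y*cos(y)) dy by parts with u = y, dv = (cos(y)) dy, so v = sin(y): now y*sin(y) + 6*log(y**2 + 1) + ∫(-sin(y)) dy.
Step 6. Evaluate the standard form: now y*sin(y) + 6*log(y**2 + 1) + cos(y).
Answer: y*sin(y) + 6*log(y**2 + 1) + cos(y).


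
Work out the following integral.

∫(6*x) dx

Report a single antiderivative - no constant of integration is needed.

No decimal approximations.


Answer: 3*x**2.


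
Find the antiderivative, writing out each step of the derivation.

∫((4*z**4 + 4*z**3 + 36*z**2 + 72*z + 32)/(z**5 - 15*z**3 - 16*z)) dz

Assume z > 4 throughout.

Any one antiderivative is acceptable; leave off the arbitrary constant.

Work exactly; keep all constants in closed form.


Step 1. Decompose ∫((4*z**4 + 4*z**3 + 36*z**2 + 72*z + 32)/(z**5 - 15*z**3 - 16*z)) dz by partial fractions, (4*z**4 + 4*z**3 + 36*z**2 + 72*z + 32)/(z**5 - 15*z**3 - 16*z) = -4/(z**2 + 1) + 2/(z + 4) + 4/(z - 4) - 2/z: now ∫(-2/z) dz + ∫(4/(z - 4)) dz + ∫(2/(z + 4)) dz + ∫(-4/(z**2 + 1)) dz.
Step 2. Evaluate the standard form [assuming z > -4]: now 2*log(z + 4) + ∫(-2/z) dz + ∫(4/(z - 4)) dz + ∫(-4/(z**2 + 1)) dz.
Step 3. Evaluate the standard form [assuming z > 0]: now -2*log(z) + 2*log(z + 4) + ∫(4/(z - 4)) dz + ∫(-4/(z**2 + 1)) dz.
Step 4. Evaluate the standard form [assuming z > 4]: now -2*log(z) + 4*log(z - 4) + 2*log(z + 4) + ∫(-4/(z**2 + 1)) dz.
Step 5. Evaluate the standard form: now -2*log(z) + 4*log(z - 4) + 2*log(z + 4) - 4*atan(z).
Answer: -2*log(z) + 4*log(z - 4) + 2*log(z + 4) - 4*atan(z).


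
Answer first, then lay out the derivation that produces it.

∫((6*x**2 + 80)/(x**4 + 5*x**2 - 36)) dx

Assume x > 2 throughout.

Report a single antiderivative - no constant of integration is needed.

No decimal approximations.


The answer is 2*log(x - 2) - 2*log(x + 2) - 2*atan(x/3)/3.
Step 1. Decompose ∫((6*x**2 + 80)/(x**4 + 5*x**2 - 36)) dx by partial fractions, (6*x**2 + 80)/(x**4 + 5*x**2 - 36) = -2/(x**2 + 9) - 2/(x + 2) + 2/(x - 2): now ∫(2/(x - 2)) dx + ∫(-2/(x + 2)) dx + ∫(-2/(x**2 + 9)) dx.
Step 2. Evaluate the standard form [assuming x > 2]: now 2*log(x - 2) + ∫(-2/(x + 2)) dx + ∫(-2/(x**2 + 9)) dx.
Step 3. Evaluate the standard form [assuming x > -2]: now 2*log(x - 2) - 2*log(x + 2) + ∫(-2/(x**2 + 9)) dx.
Step 4. Evaluate the standard form: now 2*log(x - 2) - 2*log(x + 2) - 2*atan(x/3)/3.
Answer: 2*log(x - 2) - 2*log(x + 2) - 2*atan(x/3)/3.


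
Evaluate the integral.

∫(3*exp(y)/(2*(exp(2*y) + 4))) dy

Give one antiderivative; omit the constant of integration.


Answer: 3*atan(exp(y)/2)/4.


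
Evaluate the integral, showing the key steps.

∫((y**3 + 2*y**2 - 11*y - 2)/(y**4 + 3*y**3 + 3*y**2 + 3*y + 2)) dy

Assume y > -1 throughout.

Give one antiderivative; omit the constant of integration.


Step 1. Decompose ∫((y**3 + 2*y**2 - 11*y - 2)/(y**4 + 3*y**3 + 3*y**2 + 3*y + 2)) dy by partial fractions, (y**3 + 2*y**2 - 11*y - 2)/(y**4 + 3*y**3 + 3*y**2 + 3*y + 2) = -4/(y**2 + 1) - 4/(y + 2) + 5/(y + 1): now ∫(5/(y + 1)) dy + ∫(-4/(y + 2)) dy + ∫(-4/(y**2 + 1)) dy.
Step 2. Evaluate the standard form [assuming y > -1]: now 5*log(y + 1) + ∫(-4/(y + 2)) dy + ∫(-4/(y**2 + 1)) dy.
Step 3. Evaluate the standard form [assuming y > -2]: now 5*log(y + 1) - 4*log(y + 2) + ∫(-4/(y**2 + 1)) dy.
Step 4. Evaluate the standard form: now 5*log(y + 1) - 4*log(y + 2) - 4*atan(y).
Answer: 5*log(y + 1) - 4*log(y + 2) - 4*atan(y).


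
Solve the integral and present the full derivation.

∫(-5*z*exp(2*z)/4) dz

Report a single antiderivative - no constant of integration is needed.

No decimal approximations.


Step 1. Integrate ∫(-5*z*exp(2*z)/4) dz by parts with u = z, dv = (-5*exp(2*z)/4) dz, so v = -5*exp(2*z)/8: now -5*z*exp(2*z)/8 + ∫(5*exp(2*z)/8) dz.
Step 2. Evaluate the standard form: now -5*z*exp(2*z)/8 + 5*exp(2*z)/16.
Answer: -5*z*exp(2*z)/8 + 5*exp(2*z)/16.


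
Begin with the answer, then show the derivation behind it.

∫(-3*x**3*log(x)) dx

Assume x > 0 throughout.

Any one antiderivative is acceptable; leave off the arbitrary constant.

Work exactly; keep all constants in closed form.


The answer is -3*x**4*log(x)/4 + 3*x**4/16.
Step 1. Integrate ∫(-3*x**3*log(x)) dx by parts with u = log(x), dv = (-3*x**3) dx, so v = -3*x**4/4 [assuming x > 0]: now -3*x**4*log(x)/4 + ∫(3*x**3/4) dx.
Step 2. Evaluate the standard form: now -3*x**4*log(x)/4 + 3*x**4/16.
Answer: -3*x**4*log(x)/4 + 3*x**4/16.


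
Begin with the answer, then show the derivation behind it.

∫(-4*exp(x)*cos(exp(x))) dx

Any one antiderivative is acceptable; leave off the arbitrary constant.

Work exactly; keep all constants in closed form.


The answer is -4*sin(exp(x)).
Step 1. Substitute u = exp(x), turning ∫(-4*exp(x)*cos(exp(x))) dx into ∫(-4*cos(u)) du: now ∫(-4*cos(u)) du.
Step 2. Evaluate the standard form: now -4*sin(u).
Step 3. Substitute back u = exp(x): now -4*sin(exp(x)).
Answer: -4*sin(exp(x)).


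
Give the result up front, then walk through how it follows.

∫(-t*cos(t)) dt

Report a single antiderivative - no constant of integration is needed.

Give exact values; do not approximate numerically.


The answer is -t*sin(t) - cos(t).
Step 1. Integrate ∫(-t*cos(t)) dt by parts with u = t, dv = (-cos(t)) dt, so v = -sin(t): now -t*sin(t) + ∫(sin(t)) dt.
Step 2. Evaluate the standard form: now -t*sin(t) - cos(t).
Answer: -t*sin(t) - cos(t).


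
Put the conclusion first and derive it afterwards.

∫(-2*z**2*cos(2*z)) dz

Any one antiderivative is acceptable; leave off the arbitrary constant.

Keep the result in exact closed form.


The answer is -z**2*sin(2*z) - z*cos(2*z) + sin(2*z)/2.
Step 1. Integrate ∫(-2*z**2*cos(2*z)) dz by parts with u = z**2, dv = (-2*cos(2*z)) dz, so v = -sin(2*z): now -z**2*sin(2*z) + ∫(2*z*sin(2*z)) dz.
Step 2. Integrate ∫(2*z*sin(2*z)) dz by parts with u = z, dv = (2*sin(2*z)) dz, so v = -cos(2*z): now -z**2*sin(2*z) - z*cos(2*z) + ∫(cos(2*z)) dz.
Step 3. Evaluate the standard form: now -z**2*sin(2*z) - z*cos(2*z) + sin(2*z)/2.
Answer: -z**2*sin(2*z) - z*cos(2*z) + sin(2*z)/2.


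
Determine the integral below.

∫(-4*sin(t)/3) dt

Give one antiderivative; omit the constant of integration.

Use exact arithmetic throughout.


Answer: 4*cos(t)/3.


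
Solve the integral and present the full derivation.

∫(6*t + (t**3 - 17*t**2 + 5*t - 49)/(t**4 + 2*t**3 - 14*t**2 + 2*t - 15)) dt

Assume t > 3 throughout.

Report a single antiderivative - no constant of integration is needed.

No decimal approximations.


Step 1. Rewrite: now ∫(6*t) dt + ∫((t**3 - 17*t**2 + 5*t - 49)/(t**4 + 2*t**3 - 14*t**2 + 2*t - 15)) dt.
Step 2. Decompose ∫((t**3 - 17*t**2 + 5*t - 49)/(t**4 + 2*t**3 - 14*t**2 + 2*t - 15)) dt by partial fractions, (t**3 - 17*t**2 + 5*t - 49)/(t**4 + 2*t**3 - 14*t**2 + 2*t - 15) = 2/(t**2 + 1) + 3/(t + 5) - 2/(t - 3): now ∫(6*t) dt + ∫(-2/(t - 3)) dt + ∫(3/(t + 5)) dt + ∫(2/(t**2 + 1)) dt.
Step 3. Evaluate the standard form [assuming t > -5]: now 3*log(t + 5) + ∫(6*t) dt + ∫(-2/(t - 3)) dt + ∫(2/(t**2 + 1)) dt.
Step 4. Evaluate the standard form [assuming t > 3]: now -2*log(t - 3) + 3*log(t + 5) + ∫(6*t) dt + ∫(2/(t**2 + 1)) dt.
Step 5. Evaluate the standard form: now -2*log(t - 3) + 3*log(t + 5) + 2*atan(t) + ∫(6*t) dt.
Step 6. Evaluate the standard form: now 3*t**2 - 2*log(t - 3) + 3*log(t + 5) + 2*atan(t).
Answer: 3*t**2 - 2*log(t - 3) + 3*log(t + 5) + 2*atan(t).


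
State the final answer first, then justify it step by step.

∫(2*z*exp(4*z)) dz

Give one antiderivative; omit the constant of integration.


The answer is z*exp(4*z)/2 - exp(4*z)/8.
Step 1. Integrate ∫(2*z*exp(4*z)) dz by parts with u = z, dv = (2*exp(4*z)) dz, so v = exp(4*z)/2: now z*exp(4*z)/2 + ∫(-exp(4*z)/2) dz.
Step 2. Evaluate the standard form: now z*exp(4*z)/2 - exp(4*z)/8.
Answer: z*exp(4*z)/2 - exp(4*z)/8.


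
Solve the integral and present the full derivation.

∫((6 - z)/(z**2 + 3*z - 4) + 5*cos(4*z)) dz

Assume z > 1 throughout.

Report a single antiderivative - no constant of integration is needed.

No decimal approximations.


Step 1. Rewrite: now ∫((6 - z)/(z**2 + 3*z - 4)) dz + ∫(5*cos(4*z)) dz.
Step 2. Evaluate the standard form: now 5*sin(4*z)/4 + ∫((6 - z)/(z**2 + 3*z - 4)) dz.
Step 3. Decompose ∫((6 - z)/(z**2 + 3*z - 4)) dz by partial fractions, (6 - z)/(z**2 + 3*z - 4) = -2/(z + 4) + 1/(z - 1): now 5*sin(4*z)/4 + ∫(1/(z - 1)) dz + ∫(-2/(z + 4)) dz.
Step 4. Evaluate the standard form [assuming z > -4]: now -2*log(z + 4) + 5*sin(4*z)/4 + ∫(1/(z - 1)) dz.
Step 5. Evaluate the standard form [assuming z > 1]: now log(z - 1) - 2*log(z + 4) + 5*sin(4*z)/4.
Answer: log(z - 1) - 2*log(z + 4) + 5*sin(4*z)/4.


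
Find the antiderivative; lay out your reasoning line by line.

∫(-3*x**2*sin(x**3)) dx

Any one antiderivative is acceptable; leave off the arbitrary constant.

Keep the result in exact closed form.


Step 1. Substitute u = x**3, turning ∫(-3*x**2*sin(x**3)) dx into ∫(-sin(u)) du: now ∫(-sin(u)) du.
Step 2. Evaluate the standard form: now cos(u).
Step 3. Substitute back u = x**3: now cos(x**3).
Answer: cos(x**3).


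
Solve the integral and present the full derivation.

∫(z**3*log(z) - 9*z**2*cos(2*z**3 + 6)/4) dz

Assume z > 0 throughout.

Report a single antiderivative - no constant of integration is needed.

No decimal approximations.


Step 1. Rewrite: now ∫(-9*z**2*cos(2*z**3 + 6)/4) dz + ∫(z**3*log(z)) dz.
Step 2. Integrate ∫(z**3*log(z)) dz by parts with u = log(z), dv = (z**3) dz, so v = z**4/4 [assuming z > 0]: now z**4*log(z)/4 + ∫(-z**3/4) dz + ∫(-9*z**2*cos(2*z**3 + 6)/4) dz.
Step 3. Evaluate the standard form: now z**4*log(z)/4 - z**4/16 + ∫(-9*z**2*cos(2*z**3 + 6)/4) dz.
Step 4. Substitute u = z**3 + 3, turning ∫(-9*z**2*cos(2*z**3 + 6)/4) dz into ∫(-3*cos(2*u)/4) du: now z**4*log(z)/4 - z**4/16 + ∫(-3*cos(2*u)/4) du.
Step 5. Evaluate the standard form: now z**4*log(z)/4 - z**4/16 - 3*sin(2*u)/8.
Step 6. Substitute back u = z**3 + 3: now z**4*log(z)/4 - z**4/16 - 3*sin(2*z**3 + 6)/8.
Answer: z**4*log(z)/4 - z**4/16 - 3*sin(2*z**3 + 6)/8.


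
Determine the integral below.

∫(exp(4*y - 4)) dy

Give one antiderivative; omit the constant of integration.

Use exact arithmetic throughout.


Answer: exp(4*y - 4)/4.


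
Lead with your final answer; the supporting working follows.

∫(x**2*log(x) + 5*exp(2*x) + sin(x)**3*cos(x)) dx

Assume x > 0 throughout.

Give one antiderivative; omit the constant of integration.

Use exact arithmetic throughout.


The answer is x**3*log(x)/3 - x**3/9 + 5*exp(2*x)/2 + sin(x)**4/4.
Step 1. Rewrite: now ∫(x**2*log(x)) dx + ∫(sin(x)**3*cos(x)) dx + ∫(5*exp(2*x)) dx.
Step 2. Evaluate the standard form: now 5*exp(2*x)/2 + ∫(x**2*log(x)) dx + ∫(sin(x)**3*cos(x)) dx.
Step 3. Substitute u = sin(x), turning ∫(sin(x)**3*cos(x)) dx into ∫(u**3) du: now 5*exp(2*x)/2 + ∫(u**3) du + ∫(x**2*log(x)) dx.
Step 4. Evaluate the standard form: now u**4/4 + 5*exp(2*x)/2 + ∫(x**2*log(x)) dx.
Step 5. Substitute back u = sin(x): now 5*exp(2*x)/2 + sin(x)**4/4 + ∫(x**2*log(x)) dx.
Step 6. Integrate ∫(x**2*log(x)) dx by parts with u = log(x), dv = (x**2) dx, so v = x**3/3 [assuming x > 0]: now x**3*log(x)/3 + 5*exp(2*x)/2 + sin(x)**4/4 + ∫(-x**2/3) dx.
Step 7. Evaluate the standard form: now x**3*log(x)/3 - x**3/9 + 5*exp(2*x)/2 + sin(x)**4/4.
Answer: x**3*log(x)/3 - x**3/9 + 5*exp(2*x)/2 + sin(x)**4/4.


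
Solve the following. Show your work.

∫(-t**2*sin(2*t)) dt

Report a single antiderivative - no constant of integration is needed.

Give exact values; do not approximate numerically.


Step 1. Integrate ∫(-t**2*sin(2*t)) dt by parts with u = t**2, dv = (-sin(2*t)) dt, so v = cos(2*t)/2: now t**2*cos(2*t)/2 + ∫(-t*cos(2*t)) dt.
Step 2. Integrate ∫(-t*cos(2*t)) dt by parts with u = t, dv = (-cos(2*t)) dt, so v = -sin(2*t)/2: now t**2*cos(2*t)/2 - t*sin(2*t)/2 + ∫(sin(2*t)/2) dt.
Step 3. Evaluate the standard form: now t**2*cos(2*t)/2 - t*sin(2*t)/2 - cos(2*t)/4.
Answer: t**2*cos(2*t)/2 - t*sin(2*t)/2 - cos(2*t)/4.


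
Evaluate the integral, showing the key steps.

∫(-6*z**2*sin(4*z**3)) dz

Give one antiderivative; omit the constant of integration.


Step 1. Substitute u = z**3, turning ∫(-6*z**2*sin(4*z**3)) dz into ∫(-2*sin(4*u)) du: now ∫(-2*sin(4*u)) du.
Step 2. Evaluate the standard form: now cos(4*u)/2.
Step 3. Substitute back u = z**3: now cos(4*z**3)/2.
Answer: cos(4*z**3)/2.


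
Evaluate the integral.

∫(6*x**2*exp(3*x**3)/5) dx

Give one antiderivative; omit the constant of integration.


Answer: 2*exp(3*x**3)/15.


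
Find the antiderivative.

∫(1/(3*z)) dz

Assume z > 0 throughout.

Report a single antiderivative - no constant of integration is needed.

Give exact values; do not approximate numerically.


Answer: log(z)/3.


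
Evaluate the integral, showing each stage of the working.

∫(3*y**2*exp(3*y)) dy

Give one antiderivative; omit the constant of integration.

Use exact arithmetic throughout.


Step 1. Integrate ∫(3*y**2*exp(3*y)) dy by parts with u = y**2, dv = (3*exp(3*y)) dy, so v = exp(3*y): now y**2*exp(3*y) + ∫(-2*y*exp(3*y)) dy.
Step 2. Integrate ∫(-2*y*exp(3*y)) dy by parts with u = y, dv = (-2*exp(3*y)) dy, so v = -2*exp(3*y)/3: now y**2*exp(3*y) - 2*y*exp(3*y)/3 + ∫(2*exp(3*y)/3) dy.
Step 3. Evaluate the standard form: now y**2*exp(3*y) - 2*y*exp(3*y)/3 + 2*exp(3*y)/9.
Answer: y**2*exp(3*y) - 2*y*exp(3*y)/3 + 2*exp(3*y)/9.


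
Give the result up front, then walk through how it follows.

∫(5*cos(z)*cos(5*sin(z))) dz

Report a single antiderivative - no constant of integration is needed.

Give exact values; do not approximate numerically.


The answer is sin(5*sin(z)).
Step 1. Substitute u = sin(z), turning ∫(5*cos(z)*cos(5*sin(z))) dz into ∫(5*cos(5*u)) du: now ∫(5*cos(5*u)) du.
Step 2. Evaluate the standard form: now sin(5*u).
Step 3. Substitute back u = sin(z): now sin(5*sin(z)).
Answer: sin(5*sin(z)).


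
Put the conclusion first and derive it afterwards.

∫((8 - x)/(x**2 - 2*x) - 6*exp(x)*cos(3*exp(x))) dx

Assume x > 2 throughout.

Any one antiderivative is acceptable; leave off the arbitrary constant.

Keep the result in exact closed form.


The answer is -4*log(x) + 3*log(x - 2) - 2*sin(3*exp(x)).
Step 1. Rewrite: now ∫((8 - x)/(x**2 - 2*x)) dx + ∫(-6*exp(x)*cos(3*exp(x))) dx.
Step 2. Decompose ∫((8 - x)/(x**2 - 2*x)) dx by partial fractions, (8 - x)/(x**2 - 2*x) = 3/(x - 2) - 4/x: now ∫(-4/x) dx + ∫(-6*exp(x)*cos(3*exp(x))) dx + ∫(3/(x - 2)) dx.
Step 3. Evaluate the standard form [assuming x > 0]: now -4*log(x) + ∫(-6*exp(x)*cos(3*exp(x))) dx + ∫(3/(x - 2)) dx.
Step 4. Evaluate the standard form [assuming x > 2]: now -4*log(x) + 3*log(x - 2) + ∫(-6*exp(x)*cos(3*exp(x))) dx.
Step 5. Substitute u = exp(x), turning ∫(-6*exp(x)*cos(3*exp(x))) dx into ∫(-6*cos(3*u)) du: now -4*log(x) + 3*log(x - 2) + ∫(-6*cos(3*u)) du.
Step 6. Evaluate the standard form: now -4*log(x) + 3*log(x - 2) - 2*sin(3*u).
Step 7. Substitute back u = exp(x): now -4*log(x) + 3*log(x - 2) - 2*sin(3*exp(x)).
Answer: -4*log(x) + 3*log(x - 2) - 2*sin(3*exp(x)).


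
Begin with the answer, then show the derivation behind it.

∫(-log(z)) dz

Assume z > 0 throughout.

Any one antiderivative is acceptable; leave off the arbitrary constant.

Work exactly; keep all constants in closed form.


The answer is -z*log(z) + z.
Step 1. Integrate ∫(-log(z)) dz by parts with u = log(z), dv = (-1) dz, so v = -z [assuming z > 0]: now -z*log(z) + ∫(1) dz.
Step 2. Evaluate the standard form: now -z*log(z) + z.
Answer: -z*log(z) + z.


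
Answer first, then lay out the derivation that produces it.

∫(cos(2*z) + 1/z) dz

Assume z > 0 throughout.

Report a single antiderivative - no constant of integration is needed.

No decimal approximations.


The answer is log(z) + sin(2*z)/2.
Step 1. Rewrite: now ∫(1/z) dz + ∫(cos(2*z)) dz.
Step 2. Evaluate the standard form [assuming z > 0]: now log(z) + ∫(cos(2*z)) dz.
Step 3. Evaluate the standard form: now log(z) + sin(2*z)/2.
Answer: log(z) + sin(2*z)/2.


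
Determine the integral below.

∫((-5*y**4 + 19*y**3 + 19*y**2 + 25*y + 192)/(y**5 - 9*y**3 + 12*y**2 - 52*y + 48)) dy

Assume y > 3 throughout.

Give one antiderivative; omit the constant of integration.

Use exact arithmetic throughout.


Answer: 3*log(y - 3) - 5*log(y - 1) - 3*log(y + 4) + 3*atan(y/2)/2.


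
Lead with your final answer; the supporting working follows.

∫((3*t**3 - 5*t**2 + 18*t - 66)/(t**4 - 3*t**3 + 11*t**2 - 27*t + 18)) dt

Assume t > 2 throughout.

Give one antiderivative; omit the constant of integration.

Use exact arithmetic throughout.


The answer is -2*log(t - 2) + 5*log(t - 1) + atan(t/3).
Step 1. Decompose ∫((3*t**3 - 5*t**2 + 18*t - 66)/(t**4 - 3*t**3 + 11*t**2 - 27*t + 18)) dt by partial fractions, (3*t**3 - 5*t**2 + 18*t - 66)/(t**4 - 3*t**3 + 11*t**2 - 27*t + 18) = 3/(t**2 + 9) + 5/(t - 1) - 2/(t - 2): now ∫(-2/(t - 2)) dt + ∫(5/(t - 1)) dt + ∫(3/(t**2 + 9)) dt.
Step 2. Evaluate the standard form [assuming t > 1]: now 5*log(t - 1) + ∫(-2/(t - 2)) dt + ∫(3/(t**2 + 9)) dt.
Step 3. Evaluate the standard form [assuming t > 2]: now -2*log(t - 2) + 5*log(t - 1) + ∫(3/(t**2 + 9)) dt.
Step 4. Evaluate the standard form: now -2*log(t - 2) + 5*log(t - 1) + atan(t/3).
Answer: -2*log(t - 2) + 5*log(t - 1) + atan(t/3).


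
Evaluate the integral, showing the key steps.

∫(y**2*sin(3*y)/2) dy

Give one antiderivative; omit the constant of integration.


Step 1. Integrate ∫(y**2*sin(3*y)/2) dy by parts with u = y**2, dv = (sin(3*y)/2) dy, so v = -cos(3*y)/6: now -y**2*cos(3*y)/6 + ∫(y*cos(3*y)/3) dy.
Step 2. Integrate ∫(y*cos(3*y)/3) dy by parts with u = y, dv = (cos(3*y)/3) dy, so v = sin(3*y)/9: now -y**2*cos(3*y)/6 + y*sin(3*y)/9 + ∫(-sin(3*y)/9) dy.
Step 3. Evaluate the standard form: now -y**2*cos(3*y)/6 + y*sin(3*y)/9 + cos(3*y)/27.
Answer: -y**2*cos(3*y)/6 + y*sin(3*y)/9 + cos(3*y)/27.


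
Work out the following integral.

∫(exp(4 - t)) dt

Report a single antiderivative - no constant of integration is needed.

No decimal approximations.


Answer: -exp(4 - t).


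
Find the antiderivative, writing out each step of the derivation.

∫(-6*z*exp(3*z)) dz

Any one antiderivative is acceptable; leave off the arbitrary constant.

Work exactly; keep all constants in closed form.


Step 1. Integrate ∫(-6*z*exp(3*z)) dz by parts with u = z, dv = (-6*exp(3*z)) dz, so v = -2*exp(3*z): now -2*z*exp(3*z) + ∫(2*exp(3*z)) dz.
Step 2. Evaluate the standard form: now -2*z*exp(3*z) + 2*exp(3*z)/3.
Answer: -2*z*exp(3*z) + 2*exp(3*z)/3.


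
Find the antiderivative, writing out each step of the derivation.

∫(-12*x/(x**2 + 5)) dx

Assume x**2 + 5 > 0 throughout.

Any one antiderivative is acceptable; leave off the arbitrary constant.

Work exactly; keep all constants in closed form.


Step 1. Substitute u = x**2 + 5, turning ∫(-12*x/(x**2 + 5)) dx into ∫(-6/u) du: now ∫(-6/u) du.
Step 2. Evaluate the standard form [assuming u > 0]: now -6*log(u).
Step 3. Substitute back u = x**2 + 5: now -6*log(x**2 + 5).
Answer: -6*log(x**2 + 5).


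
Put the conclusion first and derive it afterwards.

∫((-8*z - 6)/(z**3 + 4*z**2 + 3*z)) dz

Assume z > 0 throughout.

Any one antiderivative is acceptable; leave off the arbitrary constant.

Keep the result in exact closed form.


The answer is -2*log(z) - log(z + 1) + 3*log(z + 3).
Step 1. Decompose ∫((-8*z - 6)/(z**3 + 4*z**2 + 3*z)) dz by partial fractions, (-8*z - 6)/(z**3 + 4*z**2 + 3*z) = 3/(z + 3) - 1/(z + 1) - 2/z: now ∫(-2/z) dz + ∫(-1/(z + 1)) dz + ∫(3/(z + 3)) dz.
Step 2. Evaluate the standard form [assuming z > -1]: now -log(z + 1) + ∫(-2/z) dz + ∫(3/(z + 3)) dz.
Step 3. Evaluate the standard form [assuming z > 0]: now -2*log(z) - log(z + 1) + ∫(3/(z + 3)) dz.
Step 4. Evaluate the standard form [assuming z > -3]: now -2*log(z) - log(z + 1) + 3*log(z + 3).
Answer: -2*log(z) - log(z + 1) + 3*log(z + 3).


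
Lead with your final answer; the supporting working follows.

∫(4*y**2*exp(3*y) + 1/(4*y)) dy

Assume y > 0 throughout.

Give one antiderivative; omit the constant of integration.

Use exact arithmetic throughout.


The answer is 4*y**2*exp(3*y)/3 - 8*y*exp(3*y)/9 + 8*exp(3*y)/27 + log(y)/4.
Step 1. Rewrite: now ∫(1/(4*y)) dy + ∫(4*y**2*exp(3*y)) dy.
Step 2. Integrate ∫(4*y**2*exp(3*y)) dy by parts with u = y**2, dv = (4*exp(3*y)) dy, so v = 4*exp(3*y)/3: now 4*y**2*exp(3*y)/3 + ∫(1/(4*y)) dy + ∫(-8*y*exp(3*y)/3) dy.
Step 3. Integrate ∫(-8*y*exp(3*y)/3) dy by parts with u = y, dv = (-8*exp(3*y)/3) dy, so v = -8*exp(3*y)/9: now 4*y**2*exp(3*y)/3 - 8*y*exp(3*y)/9 + ∫(1/(4*y)) dy + ∫(8*exp(3*y)/9) dy.
Step 4. Evaluate the standard form: now 4*y**2*exp(3*y)/3 - 8*y*exp(3*y)/9 + 8*exp(3*y)/27 + ∫(1/(4*y)) dy.
Step 5. Evaluate the standard form [assuming y > 0]: now 4*y**2*exp(3*y)/3 - 8*y*exp(3*y)/9 + 8*exp(3*y)/27 + log(y)/4.
Answer: 4*y**2*exp(3*y)/3 - 8*y*exp(3*y)/9 + 8*exp(3*y)/27 + log(y)/4.


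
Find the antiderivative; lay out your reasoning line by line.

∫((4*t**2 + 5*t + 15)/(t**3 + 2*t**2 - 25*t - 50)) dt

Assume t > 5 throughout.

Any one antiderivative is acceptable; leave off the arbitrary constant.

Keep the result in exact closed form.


Step 1. Decompose ∫((4*t**2 + 5*t + 15)/(t**3 + 2*t**2 - 25*t - 50)) dt by partial fractions, (4*t**2 + 5*t + 15)/(t**3 + 2*t**2 - 25*t - 50) = 3/(t + 5) - 1/(t + 2) + 2/(t - 5): now ∫(2/(t - 5)) dt + ∫(-1/(t + 2)) dt + ∫(3/(t + 5)) dt.
Step 2. Evaluate the standard form [assuming t > 5]: now 2*log(t - 5) + ∫(-1/(t + 2)) dt + ∫(3/(t + 5)) dt.
Step 3. Evaluate the standard form [assuming t > -5]: now 2*log(t - 5) + 3*log(t + 5) + ∫(-1/(t + 2)) dt.
Step 4. Evaluate the standard form [assuming t > -2]: now 2*log(t - 5) - log(t + 2) + 3*log(t + 5).
Answer: 2*log(t - 5) - log(t + 2) + 3*log(t + 5).


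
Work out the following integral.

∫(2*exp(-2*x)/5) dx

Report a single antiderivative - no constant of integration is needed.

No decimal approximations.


Answer: -exp(-2*x)/5.


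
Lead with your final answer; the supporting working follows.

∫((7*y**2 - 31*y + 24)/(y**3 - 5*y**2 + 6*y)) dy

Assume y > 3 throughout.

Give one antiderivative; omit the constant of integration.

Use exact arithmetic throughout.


The answer is 4*log(y) - 2*log(y - 3) + 5*log(y - 2).
Step 1. Decompose ∫((7*y**2 - 31*y + 24)/(y**3 - 5*y**2 + 6*y)) dy by partial fractions, (7*y**2 - 31*y + 24)/(y**3 - 5*y**2 + 6*y) = 5/(y - 2) - 2/(y - 3) + 4/y: now ∫(4/y) dy + ∫(-2/(y - 3)) dy + ∫(5/(y - 2)) dy.
Step 2. Evaluate the standard form [assuming y > 2]: now 5*log(y - 2) + ∫(4/y) dy + ∫(-2/(y - 3)) dy.
Step 3. Evaluate the standard form [assuming y > 3]: now -2*log(y - 3) + 5*log(y - 2) + ∫(4/y) dy.
Step 4. Evaluate the standard form [assuming y > 0]: now 4*log(y) - 2*log(y - 3) + 5*log(y - 2).
Answer: 4*log(y) - 2*log(y - 3) + 5*log(y - 2).


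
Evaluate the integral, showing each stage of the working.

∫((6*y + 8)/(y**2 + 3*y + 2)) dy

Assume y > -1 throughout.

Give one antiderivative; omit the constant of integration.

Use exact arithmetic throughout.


Step 1. Decompose ∫((6*y + 8)/(y**2 + 3*y + 2)) dy by partial fractions, (6*y + 8)/(y**2 + 3*y + 2) = 4/(y + 2) + 2/(y + 1): now ∫(2/(y + 1)) dy + ∫(4/(y + 2)) dy.
Step 2. Evaluate the standard form [assuming y > -2]: now 4*log(y + 2) + ∫(2/(y + 1)) dy.
Step 3. Evaluate the standard form [assuming y > -1]: now 2*log(y + 1) + 4*log(y + 2).
Answer: 2*log(y + 1) + 4*log(y + 2).


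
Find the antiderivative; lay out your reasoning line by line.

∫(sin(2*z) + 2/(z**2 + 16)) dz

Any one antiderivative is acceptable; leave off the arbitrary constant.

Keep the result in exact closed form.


Step 1. Rewrite: now ∫(2/(z**2 + 16)) dz + ∫(sin(2*z)) dz.
Step 2. Evaluate the standard form: now atan(z/4)/2 + ∫(sin(2*z)) dz.
Step 3. Evaluate the standard form: now -cos(2*z)/2 + atan(z/4)/2.
Answer: -cos(2*z)/2 + atan(z/4)/2.


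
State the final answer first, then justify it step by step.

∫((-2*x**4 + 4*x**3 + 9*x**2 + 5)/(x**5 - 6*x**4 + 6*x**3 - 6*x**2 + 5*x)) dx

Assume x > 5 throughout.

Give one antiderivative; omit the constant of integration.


The answer is log(x) - log(x - 5) - 2*log(x - 1) - atan(x).
Step 1. Decompose ∫((-2*x**4 + 4*x**3 + 9*x**2 + 5)/(x**5 - 6*x**4 + 6*x**3 - 6*x**2 + 5*x)) dx by partial fractions, (-2*x**4 + 4*x**3 + 9*x**2 + 5)/(x**5 - 6*x**4 + 6*x**3 - 6*x**2 + 5*x) = -1/(x**2 + 1) - 2/(x - 1) - 1/(x - 5) + 1/x: now ∫(1/x) dx + ∫(-1/(x - 5)) dx + ∫(-2/(x - 1)) dx + ∫(-1/(x**2 + 1)) dx.
Step 2. Evaluate the standard form [assuming x > 0]: now log(x) + ∫(-1/(x - 5)) dx + ∫(-2/(x - 1)) dx + ∫(-1/(x**2 + 1)) dx.
Step 3. Evaluate the standard form [assuming x > 1]: now log(x) - 2*log(x - 1) + ∫(-1/(x - 5)) dx + ∫(-1/(x**2 + 1)) dx.
Step 4. Evaluate the standard form [assuming x > 5]: now log(x) - log(x - 5) - 2*log(x - 1) + ∫(-1/(x**2 + 1)) dx.
Step 5. Evaluate the standard form: now log(x) - log(x - 5) - 2*log(x - 1) - atan(x).
Answer: log(x) - log(x - 5) - 2*log(x - 1) - atan(x).


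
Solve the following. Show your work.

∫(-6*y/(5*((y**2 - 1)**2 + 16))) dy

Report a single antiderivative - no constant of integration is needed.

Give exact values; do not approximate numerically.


Step 1. Substitute u = y**2 - 1, turning ∫(-6*y/(5*((y**2 - 1)**2 + 16))) dy into ∫(-3/(5*(u**2 + 16))) du: now ∫(-3/(5*(u**2 + 16))) du.
Step 2. Evaluate the standard form: now -3*atan(u/4)/20.
Step 3. Substitute back u = y**2 - 1: now -3*atan(y**2/4 - 1/4)/20.
Answer: -3*atan(y**2/4 - 1/4)/20.


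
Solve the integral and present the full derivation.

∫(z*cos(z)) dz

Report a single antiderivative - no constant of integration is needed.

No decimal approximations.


Step 1. Integrate ∫(z*cos(z)) dz by parts with u = z, dv = (cos(z)) dz, so v = sin(z): now z*sin(z) + ∫(-sin(z)) dz.
Step 2. Evaluate the standard form: now z*sin(z) + cos(z).
Answer: z*sin(z) + cos(z).


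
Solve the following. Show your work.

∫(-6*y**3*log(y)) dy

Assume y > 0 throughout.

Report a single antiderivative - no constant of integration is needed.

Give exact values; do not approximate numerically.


Step 1. Integrate ∫(-6*y**3*log(y)) dy by parts with u = log(y), dv = (-6*y**3) dy, so v = -3*y**4/2 [assuming y > 0]: now -3*y**4*log(y)/2 + ∫(3*y**3/2) dy.
Step 2. Evaluate the standard form: now -3*y**4*log(y)/2 + 3*y**4/8.
Answer: -3*y**4*log(y)/2 + 3*y**4/8.


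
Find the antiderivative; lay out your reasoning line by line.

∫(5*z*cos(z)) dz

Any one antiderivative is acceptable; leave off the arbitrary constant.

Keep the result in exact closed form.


Step 1. Integrate ∫(5*z*cos(z)) dz by parts with u = z, dv = (5*cos(z)) dz, so v = 5*sin(z): now 5*z*sin(z) + ∫(-5*sin(z)) dz.
Step 2. Evaluate the standard form: now 5*z*sin(z) + 5*cos(z).
Answer: 5*z*sin(z) + 5*cos(z).


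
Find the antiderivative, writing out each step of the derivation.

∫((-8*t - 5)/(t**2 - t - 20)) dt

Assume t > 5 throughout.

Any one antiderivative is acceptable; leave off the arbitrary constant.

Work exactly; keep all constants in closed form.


Step 1. Decompose ∫((-8*t - 5)/(t**2 - t - 20)) dt by partial fractions, (-8*t - 5)/(t**2 - t - 20) = -3/(t + 4) - 5/(t - 5): now ∫(-5/(t - 5)) dt + ∫(-3/(t + 4)) dt.
Step 2. Evaluate the standard form [assuming t > 5]: now -5*log(t - 5) + ∫(-3/(t + 4)) dt.
Step 3. Evaluate the standard form [assuming t > -4]: now -5*log(t - 5) - 3*log(t + 4).
Answer: -5*log(t - 5) - 3*log(t + 4).


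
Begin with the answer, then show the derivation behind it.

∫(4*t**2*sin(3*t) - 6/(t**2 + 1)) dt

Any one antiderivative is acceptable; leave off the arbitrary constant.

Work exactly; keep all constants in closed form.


The answer is -4*t**2*cos(3*t)/3 + 8*t*sin(3*t)/9 + 8*cos(3*t)/27 - 6*atan(t).
Step 1. Rewrite: now ∫(4*t**2*sin(3*t)) dt + ∫(-6/(t**2 + 1)) dt.
Step 2. Evaluate the standard form: now -6*atan(t) + ∫(4*t**2*sin(3*t)) dt.
Step 3. Integrate ∫(4*t**2*sin(3*t)) dt by parts with u = t**2, dv = (4*sin(3*t)) dt, so v = -4*cos(3*t)/3: now -4*t**2*cos(3*t)/3 - 6*atan(t) + ∫(8*t*cos(3*t)/3) dt.
Step 4. Integrate ∫(8*t*cos(3*t)/3) dt by parts with u = t, dv = (8*cos(3*t)/3) dt, so v = 8*sin(3*t)/9: now -4*t**2*cos(3*t)/3 + 8*t*sin(3*t)/9 - 6*atan(t) + ∫(-8*sin(3*t)/9) dt.
Step 5. Evaluate the standard form: now -4*t**2*cos(3*t)/3 + 8*t*sin(3*t)/9 + 8*cos(3*t)/27 - 6*atan(t).
Answer: -4*t**2*cos(3*t)/3 + 8*t*sin(3*t)/9 + 8*cos(3*t)/27 - 6*atan(t).
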